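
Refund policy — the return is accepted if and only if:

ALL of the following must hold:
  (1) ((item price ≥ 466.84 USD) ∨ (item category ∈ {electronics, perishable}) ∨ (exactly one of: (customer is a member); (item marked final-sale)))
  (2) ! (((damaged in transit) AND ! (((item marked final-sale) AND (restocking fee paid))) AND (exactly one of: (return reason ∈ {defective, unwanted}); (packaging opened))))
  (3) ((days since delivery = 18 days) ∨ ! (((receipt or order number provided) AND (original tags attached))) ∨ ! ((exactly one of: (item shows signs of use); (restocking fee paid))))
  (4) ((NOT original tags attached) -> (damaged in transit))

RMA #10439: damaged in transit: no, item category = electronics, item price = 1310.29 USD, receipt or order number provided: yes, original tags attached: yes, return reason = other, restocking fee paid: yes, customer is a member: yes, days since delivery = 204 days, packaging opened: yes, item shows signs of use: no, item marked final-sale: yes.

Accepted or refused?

Refused

Atomic conditions:
  item price ≥ 466.84 USD: 1310.29 ≥ 466.84 is true
  item category ∈ {electronics, perishable}: electronics is in the set → true
  customer is a member: yes → true
  item marked final-sale: yes → true
  damaged in transit: no → false
  restocking fee paid: yes → true
  return reason ∈ {defective, unwanted}: other is not in the set → false
  packaging opened: yes → true
  days since delivery = 18 days: 204 == 18 is false
  receipt or order number provided: yes → true
  original tags attached: yes → true
  item shows signs of use: no → false
  NOT original tags attached: yes → false
Combine:
[1.3] exactly-one(true, true) = false
[1] true OR true OR false = true
[2.1.2.1] true AND true = true
[2.1.2] NOT true = false
[2.1.3] exactly-one(false, true) = true
[2.1] false AND false AND true = false
[2] NOT false = true
[3.2.1] true AND true = true
[3.2] NOT true = false
[3.3.1] exactly-one(false, true) = true
[3.3] NOT true = false
[3] false OR false OR false = false
[4] false → false (antecedent false ⇒ implication holds) = true
[root] true AND true AND false AND true = false
Overall: false → refused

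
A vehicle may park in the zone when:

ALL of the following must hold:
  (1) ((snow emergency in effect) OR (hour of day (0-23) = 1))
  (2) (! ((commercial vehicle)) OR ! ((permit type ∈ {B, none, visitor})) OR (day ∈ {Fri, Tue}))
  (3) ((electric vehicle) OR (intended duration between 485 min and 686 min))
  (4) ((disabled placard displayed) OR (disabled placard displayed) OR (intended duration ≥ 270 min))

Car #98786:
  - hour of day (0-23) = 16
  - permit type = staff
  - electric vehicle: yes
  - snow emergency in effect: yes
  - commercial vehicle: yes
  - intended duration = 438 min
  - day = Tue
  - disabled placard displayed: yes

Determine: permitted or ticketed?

Atomic conditions:
  snow emergency in effect: yes → true
  hour of day (0-23) = 1: 16 == 1 is false
  commercial vehicle: yes → true
  permit type ∈ {B, none, visitor}: staff is not in the set → false
  day ∈ {Fri, Tue}: Tue is in the set → true
  electric vehicle: yes → true
  intended duration between 485 min and 686 min: 438 in [485, 686] is false
  disabled placard displayed: yes → true
  intended duration ≥ 270 min: 438 ≥ 270 is true
Combine:
[1] true OR false = true
[2.1] NOT true = false
[2.2] NOT false = true
[2] false OR true OR true = true
[3] true OR false = true
[4] true OR true OR true = true
[root] true AND true AND true AND true = true
Overall: true → permitted

Permitted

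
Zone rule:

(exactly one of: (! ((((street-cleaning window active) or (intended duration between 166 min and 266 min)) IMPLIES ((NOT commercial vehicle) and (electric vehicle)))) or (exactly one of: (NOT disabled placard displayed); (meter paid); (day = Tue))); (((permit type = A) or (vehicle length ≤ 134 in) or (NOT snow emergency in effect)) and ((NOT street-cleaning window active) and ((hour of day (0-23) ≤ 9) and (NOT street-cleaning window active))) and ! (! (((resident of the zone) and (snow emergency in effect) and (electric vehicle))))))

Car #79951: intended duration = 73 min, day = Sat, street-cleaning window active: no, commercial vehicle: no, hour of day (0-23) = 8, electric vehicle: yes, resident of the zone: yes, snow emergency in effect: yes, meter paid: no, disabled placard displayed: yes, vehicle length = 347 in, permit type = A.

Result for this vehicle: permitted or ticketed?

Permitted

Atomic conditions:
  street-cleaning window active: no → false
  intended duration between 166 min and 266 min: 73 in [166, 266] is false
  NOT commercial vehicle: no → true
  electric vehicle: yes → true
  NOT disabled placard displayed: yes → false
  meter paid: no → false
  day = Tue: Sat == Tue is false
  permit type = A: A == A is true
  vehicle length ≤ 134 in: 347 ≤ 134 is false
  NOT snow emergency in effect: yes → false
  NOT street-cleaning window active: no → true
  hour of day (0-23) ≤ 9: 8 ≤ 9 is true
  resident of the zone: yes → true
  snow emergency in effect: yes → true
Combine:
[1.1.1.1] false OR false = false
[1.1.1.2] true AND true = true
[1.1.1] false → true (antecedent false ⇒ implication holds) = true
[1.1] NOT true = false
[1.2] exactly-one(false, false, false) = false
[1] false OR false = false
[2.1] true OR false OR false = true
[2.2.2] true AND true = true
[2.2] true AND true = true
[2.3.1.1] true AND true AND true = true
[2.3.1] NOT true = false
[2.3] NOT false = true
[2] true AND true AND true = true
[root] exactly-one(false, true) = true
Overall: true → permitted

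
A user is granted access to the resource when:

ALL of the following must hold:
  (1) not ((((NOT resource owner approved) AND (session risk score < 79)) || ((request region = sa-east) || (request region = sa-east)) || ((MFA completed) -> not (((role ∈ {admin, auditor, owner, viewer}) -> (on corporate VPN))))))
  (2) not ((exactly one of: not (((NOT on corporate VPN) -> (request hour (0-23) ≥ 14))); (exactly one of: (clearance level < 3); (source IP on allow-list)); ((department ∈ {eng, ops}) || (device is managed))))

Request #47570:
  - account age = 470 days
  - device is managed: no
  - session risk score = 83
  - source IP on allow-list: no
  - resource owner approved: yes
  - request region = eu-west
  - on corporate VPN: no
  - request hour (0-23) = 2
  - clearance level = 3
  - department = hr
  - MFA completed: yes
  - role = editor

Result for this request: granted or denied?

Denied

Atomic conditions:
  NOT resource owner approved: yes → false
  session risk score < 79: 83 < 79 is false
  request region = sa-east: eu-west == sa-east is false
  MFA completed: yes → true
  role ∈ {admin, auditor, owner, viewer}: editor is not in the set → false
  on corporate VPN: no → false
  NOT on corporate VPN: no → true
  request hour (0-23) ≥ 14: 2 ≥ 14 is false
  clearance level < 3: 3 < 3 is false
  source IP on allow-list: no → false
  department ∈ {eng, ops}: hr is not in the set → false
  device is managed: no → false
Combine:
[1.1.1] false AND false = false
[1.1.2] false OR false = false
[1.1.3.2.1] false → false (antecedent false ⇒ implication holds) = true
[1.1.3.2] NOT true = false
[1.1.3] true → false = false
[1.1] false OR false OR false = false
[1] NOT false = true
[2.1.1.1] true → false = false
[2.1.1] NOT false = true
[2.1.2] exactly-one(false, false) = false
[2.1.3] false OR false = false
[2.1] exactly-one(true, false, false) = true
[2] NOT true = false
[root] true AND false = false
Overall: false → denied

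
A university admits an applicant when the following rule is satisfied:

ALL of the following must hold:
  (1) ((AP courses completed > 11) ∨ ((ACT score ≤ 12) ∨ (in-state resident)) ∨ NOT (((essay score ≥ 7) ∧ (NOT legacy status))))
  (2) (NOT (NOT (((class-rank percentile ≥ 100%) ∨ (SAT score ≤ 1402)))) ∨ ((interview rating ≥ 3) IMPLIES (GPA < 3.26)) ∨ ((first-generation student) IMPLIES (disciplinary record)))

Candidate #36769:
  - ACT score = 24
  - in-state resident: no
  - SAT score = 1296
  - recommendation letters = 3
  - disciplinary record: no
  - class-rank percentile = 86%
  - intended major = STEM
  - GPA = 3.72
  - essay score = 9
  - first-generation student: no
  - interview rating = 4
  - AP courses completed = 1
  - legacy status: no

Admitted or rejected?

Rejected

Atomic conditions:
  AP courses completed > 11: 1 > 11 is false
  ACT score ≤ 12: 24 ≤ 12 is false
  in-state resident: no → false
  essay score ≥ 7: 9 ≥ 7 is true
  NOT legacy status: no → true
  class-rank percentile ≥ 100%: 86 ≥ 100 is false
  SAT score ≤ 1402: 1296 ≤ 1402 is true
  interview rating ≥ 3: 4 ≥ 3 is true
  GPA < 3.26: 3.72 < 3.26 is false
  first-generation student: no → false
  disciplinary record: no → false
Combine:
[1.2] false OR false = false
[1.3.1] true AND true = true
[1.3] NOT true = false
[1] false OR false OR false = false
[2.1.1.1] false OR true = true
[2.1.1] NOT true = false
[2.1] NOT false = true
[2.2] true → false = false
[2.3] false → false (antecedent false ⇒ implication holds) = true
[2] true OR false OR true = true
[root] false AND true = false
Overall: false → rejected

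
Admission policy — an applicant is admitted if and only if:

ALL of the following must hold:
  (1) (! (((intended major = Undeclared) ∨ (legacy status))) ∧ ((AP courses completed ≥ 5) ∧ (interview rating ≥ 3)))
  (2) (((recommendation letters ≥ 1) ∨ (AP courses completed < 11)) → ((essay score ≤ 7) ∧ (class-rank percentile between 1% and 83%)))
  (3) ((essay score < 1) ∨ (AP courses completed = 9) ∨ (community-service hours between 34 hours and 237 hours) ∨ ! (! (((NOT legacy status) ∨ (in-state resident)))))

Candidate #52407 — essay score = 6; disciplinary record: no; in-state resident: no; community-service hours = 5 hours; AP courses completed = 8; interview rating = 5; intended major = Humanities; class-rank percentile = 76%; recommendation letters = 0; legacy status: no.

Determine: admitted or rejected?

Admitted

Atomic conditions:
  intended major = Undeclared: Humanities == Undeclared is false
  legacy status: no → false
  AP courses completed ≥ 5: 8 ≥ 5 is true
  interview rating ≥ 3: 5 ≥ 3 is true
  recommendation letters ≥ 1: 0 ≥ 1 is false
  AP courses completed < 11: 8 < 11 is true
  essay score ≤ 7: 6 ≤ 7 is true
  class-rank percentile between 1% and 83%: 76 in [1, 83] is true
  essay score < 1: 6 < 1 is false
  AP courses completed = 9: 8 == 9 is false
  community-service hours between 34 hours and 237 hours: 5 in [34, 237] is false
  NOT legacy status: no → true
  in-state resident: no → false
Combine:
[1.1.1] false OR false = false
[1.1] NOT false = true
[1.2] true AND true = true
[1] true AND true = true
[2.1] false OR true = true
[2.2] true AND true = true
[2] true → true = true
[3.4.1.1] true OR false = true
[3.4.1] NOT true = false
[3.4] NOT false = true
[3] false OR false OR false OR true = true
[root] true AND true AND true = true
Overall: true → admitted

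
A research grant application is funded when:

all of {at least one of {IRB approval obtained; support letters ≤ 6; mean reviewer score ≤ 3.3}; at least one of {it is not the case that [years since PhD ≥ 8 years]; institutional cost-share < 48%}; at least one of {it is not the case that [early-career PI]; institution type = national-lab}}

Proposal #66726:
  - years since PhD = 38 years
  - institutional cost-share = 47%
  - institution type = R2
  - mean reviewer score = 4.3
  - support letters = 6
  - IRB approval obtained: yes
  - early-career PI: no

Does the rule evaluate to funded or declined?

Funded

Atomic conditions:
  IRB approval obtained: yes → true
  support letters ≤ 6: 6 ≤ 6 is true
  mean reviewer score ≤ 3.3: 4.3 ≤ 3.3 is false
  years since PhD ≥ 8 years: 38 ≥ 8 is true
  institutional cost-share < 48%: 47 < 48 is true
  early-career PI: no → false
  institution type = national-lab: R2 == national-lab is false
Combine:
[1] true OR true OR false = true
[2.1] NOT true = false
[2] false OR true = true
[3.1] NOT false = true
[3] true OR false = true
[root] true AND true AND true = true
Overall: true → funded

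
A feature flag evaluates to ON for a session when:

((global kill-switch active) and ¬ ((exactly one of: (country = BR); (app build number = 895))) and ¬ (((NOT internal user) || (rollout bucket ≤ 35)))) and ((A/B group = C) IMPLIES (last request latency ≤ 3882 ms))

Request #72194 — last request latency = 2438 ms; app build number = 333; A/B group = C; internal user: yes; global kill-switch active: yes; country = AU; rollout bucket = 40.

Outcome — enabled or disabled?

Enabled

Atomic conditions:
  global kill-switch active: yes → true
  country = BR: AU == BR is false
  app build number = 895: 333 == 895 is false
  NOT internal user: yes → false
  rollout bucket ≤ 35: 40 ≤ 35 is false
  A/B group = C: C == C is true
  last request latency ≤ 3882 ms: 2438 ≤ 3882 is true
Combine:
[1.2.1] exactly-one(false, false) = false
[1.2] NOT false = true
[1.3.1] false OR false = false
[1.3] NOT false = true
[1] true AND true AND true = true
[2] true → true = true
[root] true AND true = true
Overall: true → enabled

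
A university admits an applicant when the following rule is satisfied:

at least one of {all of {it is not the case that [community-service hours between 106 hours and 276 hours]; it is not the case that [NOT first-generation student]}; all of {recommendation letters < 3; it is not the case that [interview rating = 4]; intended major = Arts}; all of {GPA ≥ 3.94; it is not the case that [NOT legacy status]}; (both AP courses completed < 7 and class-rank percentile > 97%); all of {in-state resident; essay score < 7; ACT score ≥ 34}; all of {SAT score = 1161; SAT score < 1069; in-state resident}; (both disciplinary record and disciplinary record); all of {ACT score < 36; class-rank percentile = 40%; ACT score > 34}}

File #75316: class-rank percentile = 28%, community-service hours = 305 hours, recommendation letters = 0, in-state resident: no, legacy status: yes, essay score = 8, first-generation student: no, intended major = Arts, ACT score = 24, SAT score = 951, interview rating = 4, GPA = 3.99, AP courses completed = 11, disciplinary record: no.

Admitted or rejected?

Admitted

Atomic conditions:
  community-service hours between 106 hours and 276 hours: 305 in [106, 276] is false
  NOT first-generation student: no → true
  recommendation letters < 3: 0 < 3 is true
  interview rating = 4: 4 == 4 is true
  intended major = Arts: Arts == Arts is true
  GPA ≥ 3.94: 3.99 ≥ 3.94 is true
  NOT legacy status: yes → false
  AP courses completed < 7: 11 < 7 is false
  class-rank percentile > 97%: 28 > 97 is false
  in-state resident: no → false
  essay score < 7: 8 < 7 is false
  ACT score ≥ 34: 24 ≥ 34 is false
  SAT score = 1161: 951 == 1161 is false
  SAT score < 1069: 951 < 1069 is true
  disciplinary record: no → false
  ACT score < 36: 24 < 36 is true
  class-rank percentile = 40%: 28 == 40 is false
  ACT score > 34: 24 > 34 is false
Combine:
[1.1] NOT false = true
[1.2] NOT true = false
[1] true AND false = false
[2.2] NOT true = false
[2] true AND false AND true = false
[3.2] NOT false = true
[3] true AND true = true
[4] false AND false = false
[5] false AND false AND false = false
[6] false AND true AND false = false
[7] false AND false = false
[8] true AND false AND false = false
[root] false OR false OR true OR false OR false OR false OR false OR false = true
Overall: true → admitted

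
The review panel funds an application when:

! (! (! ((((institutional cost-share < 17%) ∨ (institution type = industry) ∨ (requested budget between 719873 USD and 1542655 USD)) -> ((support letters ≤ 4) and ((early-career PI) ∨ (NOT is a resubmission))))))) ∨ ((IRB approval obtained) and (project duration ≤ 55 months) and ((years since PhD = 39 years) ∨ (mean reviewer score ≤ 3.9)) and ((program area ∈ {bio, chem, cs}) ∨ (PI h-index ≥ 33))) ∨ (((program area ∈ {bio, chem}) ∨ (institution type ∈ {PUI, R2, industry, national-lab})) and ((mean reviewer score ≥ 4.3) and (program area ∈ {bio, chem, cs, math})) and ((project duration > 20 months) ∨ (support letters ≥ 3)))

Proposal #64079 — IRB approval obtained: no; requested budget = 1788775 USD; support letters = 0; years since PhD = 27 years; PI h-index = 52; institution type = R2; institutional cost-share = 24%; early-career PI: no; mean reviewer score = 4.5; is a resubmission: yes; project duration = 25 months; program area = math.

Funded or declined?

Atomic conditions:
  institutional cost-share < 17%: 24 < 17 is false
  institution type = industry: R2 == industry is false
  requested budget between 719873 USD and 1542655 USD: 1788775 in [719873, 1542655] is false
  support letters ≤ 4: 0 ≤ 4 is true
  early-career PI: no → false
  NOT is a resubmission: yes → false
  IRB approval obtained: no → false
  project duration ≤ 55 months: 25 ≤ 55 is true
  years since PhD = 39 years: 27 == 39 is false
  mean reviewer score ≤ 3.9: 4.5 ≤ 3.9 is false
  program area ∈ {bio, chem, cs}: math is not in the set → false
  PI h-index ≥ 33: 52 ≥ 33 is true
  program area ∈ {bio, chem}: math is not in the set → false
  institution type ∈ {PUI, R2, industry, national-lab}: R2 is in the set → true
  mean reviewer score ≥ 4.3: 4.5 ≥ 4.3 is true
  program area ∈ {bio, chem, cs, math}: math is in the set → true
  project duration > 20 months: 25 > 20 is true
  support letters ≥ 3: 0 ≥ 3 is false
Combine:
[1.1.1.1.1] false OR false OR false = false
[1.1.1.1.2.2] false OR false = false
[1.1.1.1.2] true AND false = false
[1.1.1.1] false → false (antecedent false ⇒ implication holds) = true
[1.1.1] NOT true = false
[1.1] NOT false = true
[1] NOT true = false
[2.3] false OR false = false
[2.4] false OR true = true
[2] false AND true AND false AND true = false
[3.1] false OR true = true
[3.2] true AND true = true
[3.3] true OR false = true
[3] true AND true AND true = true
[root] false OR false OR true = true
Overall: true → funded

Funded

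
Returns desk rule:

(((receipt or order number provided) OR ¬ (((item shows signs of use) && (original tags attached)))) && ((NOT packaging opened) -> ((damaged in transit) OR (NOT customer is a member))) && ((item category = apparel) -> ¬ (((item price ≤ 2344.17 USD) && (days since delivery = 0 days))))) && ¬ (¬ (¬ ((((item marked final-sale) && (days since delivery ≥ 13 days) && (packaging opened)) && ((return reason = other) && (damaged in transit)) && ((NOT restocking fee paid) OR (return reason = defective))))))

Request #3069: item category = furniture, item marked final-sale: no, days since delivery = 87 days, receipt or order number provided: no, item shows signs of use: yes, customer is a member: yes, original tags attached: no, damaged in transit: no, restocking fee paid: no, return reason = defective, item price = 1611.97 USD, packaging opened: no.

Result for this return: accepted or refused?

Atomic conditions:
  receipt or order number provided: no → false
  item shows signs of use: yes → true
  original tags attached: no → false
  NOT packaging opened: no → true
  damaged in transit: no → false
  NOT customer is a member: yes → false
  item category = apparel: furniture == apparel is false
  item price ≤ 2344.17 USD: 1611.97 ≤ 2344.17 is true
  days since delivery = 0 days: 87 == 0 is false
  item marked final-sale: no → false
  days since delivery ≥ 13 days: 87 ≥ 13 is true
  packaging opened: no → false
  return reason = other: defective == other is false
  NOT restocking fee paid: no → true
  return reason = defective: defective == defective is true
Combine:
[1.1.2.1] true AND false = false
[1.1.2] NOT false = true
[1.1] false OR true = true
[1.2.2] false OR false = false
[1.2] true → false = false
[1.3.2.1] true AND false = false
[1.3.2] NOT false = true
[1.3] false → true (antecedent false ⇒ implication holds) = true
[1] true AND false AND true = false
[2.1.1.1.1] false AND true AND false = false
[2.1.1.1.2] false AND false = false
[2.1.1.1.3] true OR true = true
[2.1.1.1] false AND false AND true = false
[2.1.1] NOT false = true
[2.1] NOT true = false
[2] NOT false = true
[root] false AND true = false
Overall: false → refused

Refused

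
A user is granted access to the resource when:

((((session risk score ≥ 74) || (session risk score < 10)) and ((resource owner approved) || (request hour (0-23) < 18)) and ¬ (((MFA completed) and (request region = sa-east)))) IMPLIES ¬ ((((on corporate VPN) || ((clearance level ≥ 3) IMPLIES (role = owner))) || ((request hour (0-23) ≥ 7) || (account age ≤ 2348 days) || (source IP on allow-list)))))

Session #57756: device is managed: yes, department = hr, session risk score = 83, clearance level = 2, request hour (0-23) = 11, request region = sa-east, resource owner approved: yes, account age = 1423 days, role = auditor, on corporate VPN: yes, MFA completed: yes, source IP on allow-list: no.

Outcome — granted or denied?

Granted

Atomic conditions:
  session risk score ≥ 74: 83 ≥ 74 is true
  session risk score < 10: 83 < 10 is false
  resource owner approved: yes → true
  request hour (0-23) < 18: 11 < 18 is true
  MFA completed: yes → true
  request region = sa-east: sa-east == sa-east is true
  on corporate VPN: yes → true
  clearance level ≥ 3: 2 ≥ 3 is false
  role = owner: auditor == owner is false
  request hour (0-23) ≥ 7: 11 ≥ 7 is true
  account age ≤ 2348 days: 1423 ≤ 2348 is true
  source IP on allow-list: no → false
Combine:
[1.1] true OR false = true
[1.2] true OR true = true
[1.3.1] true AND true = true
[1.3] NOT true = false
[1] true AND true AND false = false
[2.1.1.2] false → false (antecedent false ⇒ implication holds) = true
[2.1.1] true OR true = true
[2.1.2] true OR true OR false = true
[2.1] true OR true = true
[2] NOT true = false
[root] false → false (antecedent false ⇒ implication holds) = true
Overall: true → granted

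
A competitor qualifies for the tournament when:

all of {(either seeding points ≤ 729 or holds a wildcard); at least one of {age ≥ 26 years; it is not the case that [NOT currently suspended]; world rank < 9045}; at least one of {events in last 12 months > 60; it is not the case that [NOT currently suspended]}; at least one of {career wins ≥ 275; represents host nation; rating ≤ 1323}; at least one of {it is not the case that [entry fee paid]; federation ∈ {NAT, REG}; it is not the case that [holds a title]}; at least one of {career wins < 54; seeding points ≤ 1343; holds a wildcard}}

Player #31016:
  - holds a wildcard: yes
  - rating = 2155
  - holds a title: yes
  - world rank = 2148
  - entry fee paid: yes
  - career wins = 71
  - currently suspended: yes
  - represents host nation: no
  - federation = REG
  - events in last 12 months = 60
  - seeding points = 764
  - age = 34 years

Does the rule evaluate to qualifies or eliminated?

Eliminated

Atomic conditions:
  seeding points ≤ 729: 764 ≤ 729 is false
  holds a wildcard: yes → true
  age ≥ 26 years: 34 ≥ 26 is true
  NOT currently suspended: yes → false
  world rank < 9045: 2148 < 9045 is true
  events in last 12 months > 60: 60 > 60 is false
  career wins ≥ 275: 71 ≥ 275 is false
  represents host nation: no → false
  rating ≤ 1323: 2155 ≤ 1323 is false
  entry fee paid: yes → true
  federation ∈ {NAT, REG}: REG is in the set → true
  holds a title: yes → true
  career wins < 54: 71 < 54 is false
  seeding points ≤ 1343: 764 ≤ 1343 is true
Combine:
[1] false OR true = true
[2.2] NOT false = true
[2] true OR true OR true = true
[3.2] NOT false = true
[3] false OR true = true
[4] false OR false OR false = false
[5.1] NOT true = false
[5.3] NOT true = false
[5] false OR true OR false = true
[6] false OR true OR true = true
[root] true AND true AND true AND false AND true AND true = false
Overall: false → eliminated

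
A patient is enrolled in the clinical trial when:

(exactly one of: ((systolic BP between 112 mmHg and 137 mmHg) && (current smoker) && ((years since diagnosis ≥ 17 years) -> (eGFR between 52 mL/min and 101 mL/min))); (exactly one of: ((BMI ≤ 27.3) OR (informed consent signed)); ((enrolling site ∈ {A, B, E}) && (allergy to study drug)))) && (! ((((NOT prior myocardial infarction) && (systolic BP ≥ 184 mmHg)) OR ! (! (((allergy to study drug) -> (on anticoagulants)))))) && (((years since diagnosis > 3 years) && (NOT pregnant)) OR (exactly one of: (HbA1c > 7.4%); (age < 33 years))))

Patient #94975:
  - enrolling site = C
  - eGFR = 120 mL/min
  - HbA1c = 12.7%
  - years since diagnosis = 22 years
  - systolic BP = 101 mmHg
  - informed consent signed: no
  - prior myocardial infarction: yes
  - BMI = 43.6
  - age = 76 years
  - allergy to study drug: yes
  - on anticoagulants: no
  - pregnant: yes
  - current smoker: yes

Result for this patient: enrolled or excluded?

Excluded

Atomic conditions:
  systolic BP between 112 mmHg and 137 mmHg: 101 in [112, 137] is false
  current smoker: yes → true
  years since diagnosis ≥ 17 years: 22 ≥ 17 is true
  eGFR between 52 mL/min and 101 mL/min: 120 in [52, 101] is false
  BMI ≤ 27.3: 43.6 ≤ 27.3 is false
  informed consent signed: no → false
  enrolling site ∈ {A, B, E}: C is not in the set → false
  allergy to study drug: yes → true
  NOT prior myocardial infarction: yes → false
  systolic BP ≥ 184 mmHg: 101 ≥ 184 is false
  on anticoagulants: no → false
  years since diagnosis > 3 years: 22 > 3 is true
  NOT pregnant: yes → false
  HbA1c > 7.4%: 12.7 > 7.4 is true
  age < 33 years: 76 < 33 is false
Combine:
[1.1.3] true → false = false
[1.1] false AND true AND false = false
[1.2.1] false OR false = false
[1.2.2] false AND true = false
[1.2] exactly-one(false, false) = false
[1] exactly-one(false, false) = false
[2.1.1.1] false AND false = false
[2.1.1.2.1.1] true → false = false
[2.1.1.2.1] NOT false = true
[2.1.1.2] NOT true = false
[2.1.1] false OR false = false
[2.1] NOT false = true
[2.2.1] true AND false = false
[2.2.2] exactly-one(true, false) = true
[2.2] false OR true = true
[2] true AND true = true
[root] false AND true = false
Overall: false → excluded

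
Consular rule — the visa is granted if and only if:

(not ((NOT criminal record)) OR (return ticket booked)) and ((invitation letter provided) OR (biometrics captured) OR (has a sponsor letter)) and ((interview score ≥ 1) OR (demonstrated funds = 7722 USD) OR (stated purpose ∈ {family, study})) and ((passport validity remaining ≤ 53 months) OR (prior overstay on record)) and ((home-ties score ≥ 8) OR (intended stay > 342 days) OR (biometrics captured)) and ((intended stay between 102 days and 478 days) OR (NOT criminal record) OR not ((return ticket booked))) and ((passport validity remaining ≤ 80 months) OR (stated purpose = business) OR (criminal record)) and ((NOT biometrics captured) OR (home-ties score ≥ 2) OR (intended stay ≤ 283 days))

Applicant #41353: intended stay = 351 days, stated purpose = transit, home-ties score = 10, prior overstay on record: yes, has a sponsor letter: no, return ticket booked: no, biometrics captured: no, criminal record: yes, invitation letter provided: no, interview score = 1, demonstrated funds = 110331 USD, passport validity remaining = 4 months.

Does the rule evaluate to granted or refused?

Refused

Atomic conditions:
  NOT criminal record: yes → false
  return ticket booked: no → false
  invitation letter provided: no → false
  biometrics captured: no → false
  has a sponsor letter: no → false
  interview score ≥ 1: 1 ≥ 1 is true
  demonstrated funds = 7722 USD: 110331 == 7722 is false
  stated purpose ∈ {family, study}: transit is not in the set → false
  passport validity remaining ≤ 53 months: 4 ≤ 53 is true
  prior overstay on record: yes → true
  home-ties score ≥ 8: 10 ≥ 8 is true
  intended stay > 342 days: 351 > 342 is true
  intended stay between 102 days and 478 days: 351 in [102, 478] is true
  passport validity remaining ≤ 80 months: 4 ≤ 80 is true
  stated purpose = business: transit == business is false
  criminal record: yes → true
  NOT biometrics captured: no → true
  home-ties score ≥ 2: 10 ≥ 2 is true
  intended stay ≤ 283 days: 351 ≤ 283 is false
Combine:
[1.1] NOT false = true
[1] true OR false = true
[2] false OR false OR false = false
[3] true OR false OR false = true
[4] true OR true = true
[5] true OR true OR false = true
[6.3] NOT false = true
[6] true OR false OR true = true
[7] true OR false OR true = true
[8] true OR true OR false = true
[root] true AND false AND true AND true AND true AND true AND true AND true = false
Overall: false → refused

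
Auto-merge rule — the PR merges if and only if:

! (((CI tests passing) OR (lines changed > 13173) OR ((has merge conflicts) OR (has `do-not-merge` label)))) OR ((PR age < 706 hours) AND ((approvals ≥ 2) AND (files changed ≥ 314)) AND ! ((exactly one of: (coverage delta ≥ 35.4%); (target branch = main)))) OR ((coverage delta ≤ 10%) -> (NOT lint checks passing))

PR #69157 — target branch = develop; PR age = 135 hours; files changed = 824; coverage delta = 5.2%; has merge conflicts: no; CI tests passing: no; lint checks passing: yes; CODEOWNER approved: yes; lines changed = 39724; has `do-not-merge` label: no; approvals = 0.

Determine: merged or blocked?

Atomic conditions:
  CI tests passing: no → false
  lines changed > 13173: 39724 > 13173 is true
  has merge conflicts: no → false
  has `do-not-merge` label: no → false
  PR age < 706 hours: 135 < 706 is true
  approvals ≥ 2: 0 ≥ 2 is false
  files changed ≥ 314: 824 ≥ 314 is true
  coverage delta ≥ 35.4%: 5.2 ≥ 35.4 is false
  target branch = main: develop == main is false
  coverage delta ≤ 10%: 5.2 ≤ 10 is true
  NOT lint checks passing: yes → false
Combine:
[1.1.3] false OR false = false
[1.1] false OR true OR false = true
[1] NOT true = false
[2.2] false AND true = false
[2.3.1] exactly-one(false, false) = false
[2.3] NOT false = true
[2] true AND false AND true = false
[3] true → false = false
[root] false OR false OR false = false
Overall: false → blocked

Blocked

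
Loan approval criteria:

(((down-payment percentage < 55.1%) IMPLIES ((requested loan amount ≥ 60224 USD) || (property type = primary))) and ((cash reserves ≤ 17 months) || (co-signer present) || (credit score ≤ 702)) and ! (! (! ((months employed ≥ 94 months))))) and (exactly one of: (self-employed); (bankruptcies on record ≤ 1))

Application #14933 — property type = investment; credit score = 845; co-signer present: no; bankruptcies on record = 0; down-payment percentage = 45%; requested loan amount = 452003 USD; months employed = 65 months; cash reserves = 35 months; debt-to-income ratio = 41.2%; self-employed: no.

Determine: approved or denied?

Denied

Atomic conditions:
  down-payment percentage < 55.1%: 45 < 55.1 is true
  requested loan amount ≥ 60224 USD: 452003 ≥ 60224 is true
  property type = primary: investment == primary is false
  cash reserves ≤ 17 months: 35 ≤ 17 is false
  co-signer present: no → false
  credit score ≤ 702: 845 ≤ 702 is false
  months employed ≥ 94 months: 65 ≥ 94 is false
  self-employed: no → false
  bankruptcies on record ≤ 1: 0 ≤ 1 is true
Combine:
[1.1.2] true OR false = true
[1.1] true → true = true
[1.2] false OR false OR false = false
[1.3.1.1] NOT false = true
[1.3.1] NOT true = false
[1.3] NOT false = true
[1] true AND false AND true = false
[2] exactly-one(false, true) = true
[root] false AND true = false
Overall: false → denied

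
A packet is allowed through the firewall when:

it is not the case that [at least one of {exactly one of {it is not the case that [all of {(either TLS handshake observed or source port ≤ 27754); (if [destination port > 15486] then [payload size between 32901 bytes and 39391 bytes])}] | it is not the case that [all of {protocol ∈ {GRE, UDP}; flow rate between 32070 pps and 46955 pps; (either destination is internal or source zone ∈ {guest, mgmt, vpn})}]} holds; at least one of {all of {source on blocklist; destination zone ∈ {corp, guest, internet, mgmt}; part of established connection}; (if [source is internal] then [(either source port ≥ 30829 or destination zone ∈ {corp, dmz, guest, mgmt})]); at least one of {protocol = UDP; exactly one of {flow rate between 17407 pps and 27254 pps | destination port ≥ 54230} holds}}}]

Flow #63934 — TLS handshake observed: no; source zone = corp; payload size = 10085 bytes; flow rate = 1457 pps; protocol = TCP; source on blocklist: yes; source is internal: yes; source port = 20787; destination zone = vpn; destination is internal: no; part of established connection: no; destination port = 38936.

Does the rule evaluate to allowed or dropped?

Allowed

Atomic conditions:
  TLS handshake observed: no → false
  source port ≤ 27754: 20787 ≤ 27754 is true
  destination port > 15486: 38936 > 15486 is true
  payload size between 32901 bytes and 39391 bytes: 10085 in [32901, 39391] is false
  protocol ∈ {GRE, UDP}: TCP is not in the set → false
  flow rate between 32070 pps and 46955 pps: 1457 in [32070, 46955] is false
  destination is internal: no → false
  source zone ∈ {guest, mgmt, vpn}: corp is not in the set → false
  source on blocklist: yes → true
  destination zone ∈ {corp, guest, internet, mgmt}: vpn is not in the set → false
  part of established connection: no → false
  source is internal: yes → true
  source port ≥ 30829: 20787 ≥ 30829 is false
  destination zone ∈ {corp, dmz, guest, mgmt}: vpn is not in the set → false
  protocol = UDP: TCP == UDP is false
  flow rate between 17407 pps and 27254 pps: 1457 in [17407, 27254] is false
  destination port ≥ 54230: 38936 ≥ 54230 is false
Combine:
[1.1.1.1.1] false OR true = true
[1.1.1.1.2] true → false = false
[1.1.1.1] true AND false = false
[1.1.1] NOT false = true
[1.1.2.1.3] false OR false = false
[1.1.2.1] false AND false AND false = false
[1.1.2] NOT false = true
[1.1] exactly-one(true, true) = false
[1.2.1] true AND false AND false = false
[1.2.2.2] false OR false = false
[1.2.2] true → false = false
[1.2.3.2] exactly-one(false, false) = false
[1.2.3] false OR false = false
[1.2] false OR false OR false = false
[1] false OR false = false
[root] NOT false = true
Overall: true → allowed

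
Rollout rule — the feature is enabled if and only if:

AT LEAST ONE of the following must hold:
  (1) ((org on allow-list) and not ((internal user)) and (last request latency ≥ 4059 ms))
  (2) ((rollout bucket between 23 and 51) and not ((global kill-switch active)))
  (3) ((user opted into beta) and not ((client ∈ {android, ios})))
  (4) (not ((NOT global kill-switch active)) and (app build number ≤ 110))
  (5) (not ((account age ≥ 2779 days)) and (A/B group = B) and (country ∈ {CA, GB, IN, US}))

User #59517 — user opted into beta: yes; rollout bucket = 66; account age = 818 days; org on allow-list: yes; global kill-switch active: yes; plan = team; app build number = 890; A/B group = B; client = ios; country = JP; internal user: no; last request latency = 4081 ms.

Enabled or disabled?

Atomic conditions:
  org on allow-list: yes → true
  internal user: no → false
  last request latency ≥ 4059 ms: 4081 ≥ 4059 is true
  rollout bucket between 23 and 51: 66 in [23, 51] is false
  global kill-switch active: yes → true
  user opted into beta: yes → true
  client ∈ {android, ios}: ios is in the set → true
  NOT global kill-switch active: yes → false
  app build number ≤ 110: 890 ≤ 110 is false
  account age ≥ 2779 days: 818 ≥ 2779 is false
  A/B group = B: B == B is true
  country ∈ {CA, GB, IN, US}: JP is not in the set → false
Combine:
[1.2] NOT false = true
[1] true AND true AND true = true
[2.2] NOT true = false
[2] false AND false = false
[3.2] NOT true = false
[3] true AND false = false
[4.1] NOT false = true
[4] true AND false = false
[5.1] NOT false = true
[5] true AND true AND false = false
[root] true OR false OR false OR false OR false = true
Overall: true → enabled

Enabled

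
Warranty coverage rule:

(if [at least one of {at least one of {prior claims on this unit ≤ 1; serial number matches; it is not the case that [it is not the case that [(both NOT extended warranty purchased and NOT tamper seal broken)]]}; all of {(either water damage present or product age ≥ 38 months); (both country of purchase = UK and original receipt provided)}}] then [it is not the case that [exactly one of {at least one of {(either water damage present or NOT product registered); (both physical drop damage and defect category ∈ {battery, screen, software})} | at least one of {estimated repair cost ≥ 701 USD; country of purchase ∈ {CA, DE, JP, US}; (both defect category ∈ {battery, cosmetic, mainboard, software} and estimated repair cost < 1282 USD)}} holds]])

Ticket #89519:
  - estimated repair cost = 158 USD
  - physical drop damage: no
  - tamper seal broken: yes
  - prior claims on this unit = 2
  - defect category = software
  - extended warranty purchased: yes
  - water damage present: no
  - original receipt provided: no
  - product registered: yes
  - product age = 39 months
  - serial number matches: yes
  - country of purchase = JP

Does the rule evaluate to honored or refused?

Refused

Atomic conditions:
  prior claims on this unit ≤ 1: 2 ≤ 1 is false
  serial number matches: yes → true
  NOT extended warranty purchased: yes → false
  NOT tamper seal broken: yes → false
  water damage present: no → false
  product age ≥ 38 months: 39 ≥ 38 is true
  country of purchase = UK: JP == UK is false
  original receipt provided: no → false
  NOT product registered: yes → false
  physical drop damage: no → false
  defect category ∈ {battery, screen, software}: software is in the set → true
  estimated repair cost ≥ 701 USD: 158 ≥ 701 is false
  country of purchase ∈ {CA, DE, JP, US}: JP is in the set → true
  defect category ∈ {battery, cosmetic, mainboard, software}: software is in the set → true
  estimated repair cost < 1282 USD: 158 < 1282 is true
Combine:
[1.1.3.1.1] false AND false = false
[1.1.3.1] NOT false = true
[1.1.3] NOT true = false
[1.1] false OR true OR false = true
[1.2.1] false OR true = true
[1.2.2] false AND false = false
[1.2] true AND false = false
[1] true OR false = true
[2.1.1.1] false OR false = false
[2.1.1.2] false AND true = false
[2.1.1] false OR false = false
[2.1.2.3] true AND true = true
[2.1.2] false OR true OR true = true
[2.1] exactly-one(false, true) = true
[2] NOT true = false
[root] true → false = false
Overall: false → refused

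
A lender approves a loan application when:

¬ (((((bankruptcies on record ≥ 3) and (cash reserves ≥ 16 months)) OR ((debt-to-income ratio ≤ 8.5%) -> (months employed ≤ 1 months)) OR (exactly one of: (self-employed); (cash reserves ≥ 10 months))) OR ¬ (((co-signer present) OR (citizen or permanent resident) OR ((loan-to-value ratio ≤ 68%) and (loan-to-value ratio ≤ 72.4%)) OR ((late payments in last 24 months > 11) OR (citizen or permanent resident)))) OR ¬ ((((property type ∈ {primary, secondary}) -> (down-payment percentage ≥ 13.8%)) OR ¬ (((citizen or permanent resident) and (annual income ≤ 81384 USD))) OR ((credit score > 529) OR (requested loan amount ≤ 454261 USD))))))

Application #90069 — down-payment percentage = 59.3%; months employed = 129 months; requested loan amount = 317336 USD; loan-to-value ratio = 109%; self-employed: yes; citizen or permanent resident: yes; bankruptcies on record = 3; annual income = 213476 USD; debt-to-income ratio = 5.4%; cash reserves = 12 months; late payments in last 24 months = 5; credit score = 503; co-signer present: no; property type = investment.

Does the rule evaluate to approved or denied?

Atomic conditions:
  bankruptcies on record ≥ 3: 3 ≥ 3 is true
  cash reserves ≥ 16 months: 12 ≥ 16 is false
  debt-to-income ratio ≤ 8.5%: 5.4 ≤ 8.5 is true
  months employed ≤ 1 months: 129 ≤ 1 is false
  self-employed: yes → true
  cash reserves ≥ 10 months: 12 ≥ 10 is true
  co-signer present: no → false
  citizen or permanent resident: yes → true
  loan-to-value ratio ≤ 68%: 109 ≤ 68 is false
  loan-to-value ratio ≤ 72.4%: 109 ≤ 72.4 is false
  late payments in last 24 months > 11: 5 > 11 is false
  property type ∈ {primary, secondary}: investment is not in the set → false
  down-payment percentage ≥ 13.8%: 59.3 ≥ 13.8 is true
  annual income ≤ 81384 USD: 213476 ≤ 81384 is false
  credit score > 529: 503 > 529 is false
  requested loan amount ≤ 454261 USD: 317336 ≤ 454261 is true
Combine:
[1.1.1] true AND false = false
[1.1.2] true → false = false
[1.1.3] exactly-one(true, true) = false
[1.1] false OR false OR false = false
[1.2.1.3] false AND false = false
[1.2.1.4] false OR true = true
[1.2.1] false OR true OR false OR true = true
[1.2] NOT true = false
[1.3.1.1] false → true (antecedent false ⇒ implication holds) = true
[1.3.1.2.1] true AND false = false
[1.3.1.2] NOT false = true
[1.3.1.3] false OR true = true
[1.3.1] true OR true OR true = true
[1.3] NOT true = false
[1] false OR false OR false = false
[root] NOT false = true
Overall: true → approved

Approved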